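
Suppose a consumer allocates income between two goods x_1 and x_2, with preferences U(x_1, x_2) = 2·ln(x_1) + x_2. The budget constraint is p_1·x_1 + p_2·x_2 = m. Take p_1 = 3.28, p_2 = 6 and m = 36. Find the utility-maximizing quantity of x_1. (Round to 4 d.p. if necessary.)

x_1* = 3.6585

MU_x_1 = 2/x_1, MU_x_2 = 1. Tangency: 2/x_1 = p_1/p_2.
So x_1*(p_1,p_2) = 2·p_2/p_1, independent of income; and x_2* = (m − 2·p_2)/p_2.
At the given prices: x_1* = 2·6/3.28 = 3.6585.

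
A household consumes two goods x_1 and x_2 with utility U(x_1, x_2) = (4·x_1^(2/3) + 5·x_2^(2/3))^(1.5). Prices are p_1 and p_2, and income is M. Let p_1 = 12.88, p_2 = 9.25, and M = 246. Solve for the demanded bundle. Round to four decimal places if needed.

Numerically x_2/x_1 = 5.272935, so x_1* = 246/(12.88 + 9.25·5.272935) = 3.99 and x_2* = 5.272935·3.99 = 21.0388.

x_1* = 3.99, x_2* = 21.0388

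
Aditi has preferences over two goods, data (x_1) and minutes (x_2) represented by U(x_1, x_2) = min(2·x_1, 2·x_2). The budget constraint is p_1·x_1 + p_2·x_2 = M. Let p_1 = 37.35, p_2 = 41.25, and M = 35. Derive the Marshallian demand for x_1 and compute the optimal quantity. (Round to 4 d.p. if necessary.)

x_1* = 0.4453

Demand: x_1*(p_1,p_2,M) = 2·M/(2·p_1 + 2·p_2), x_2* = 2·M/(2·p_1 + 2·p_2).
Here 2·37.35 + 2·41.25 = 157.2, giving x_1* = 0.4453.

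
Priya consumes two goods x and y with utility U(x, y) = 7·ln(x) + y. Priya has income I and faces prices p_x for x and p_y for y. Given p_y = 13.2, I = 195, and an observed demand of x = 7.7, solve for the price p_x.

p_x = 12

MU_x = 7/x, MU_y = 1. Tangency: 7/x = p_x/p_y.
So x*(p_x,p_y) = 7·p_y/p_x, independent of income; and y* = (I − 7·p_y)/p_y.
Set x* = 7.7 in the demand function and solve for p_x: p_x = 12.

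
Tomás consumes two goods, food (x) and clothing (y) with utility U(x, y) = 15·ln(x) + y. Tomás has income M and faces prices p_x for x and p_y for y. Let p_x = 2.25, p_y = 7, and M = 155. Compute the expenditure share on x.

share on x = 0.6774

Set MRS = p_x/p_y: (15/x)/1 = p_x/p_y.
So x*(p_x,p_y) = 15·p_y/p_x, independent of income; and y* = (M − 15·p_y)/p_y.
At the given prices: x* = 15·7/2.25 = 46.6667, and y* = 7.1429.
Expenditure on x: 2.25·46.6667 = 105; share = 0.6774.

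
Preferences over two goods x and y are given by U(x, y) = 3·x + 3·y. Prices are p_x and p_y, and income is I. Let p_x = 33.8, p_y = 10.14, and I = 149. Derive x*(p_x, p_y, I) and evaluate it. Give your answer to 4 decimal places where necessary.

Linear utility — the consumer picks whichever good has higher MU/price: 3/33.8 = 0.0888 vs 3/10.14 = 0.2959.
y gives more utility per dollar, so spend all income on y: y* = I/p_y, x* = 0.
Numerically: x* = 0, y* = 14.6943.

x* = 0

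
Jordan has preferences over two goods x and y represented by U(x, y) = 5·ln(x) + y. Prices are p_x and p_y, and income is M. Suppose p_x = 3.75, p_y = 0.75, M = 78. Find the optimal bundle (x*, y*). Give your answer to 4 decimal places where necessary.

x* = 1, y* = 99

So x*(p_x,p_y) = 5·p_y/p_x, independent of income; and y* = (M − 5·p_y)/p_y.
At the given prices: x* = 5·0.75/3.75 = 1, and y* = 99.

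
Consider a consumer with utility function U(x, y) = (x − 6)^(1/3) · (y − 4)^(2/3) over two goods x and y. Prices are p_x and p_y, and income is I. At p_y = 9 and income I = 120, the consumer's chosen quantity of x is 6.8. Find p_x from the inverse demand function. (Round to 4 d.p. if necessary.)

p_x = 10

MRS = (1/2)·(y−4)/(x−6). Tangency with p_x/p_y gives y−4 = 2·(p_x/p_y)·(x−6).
Substituting into the budget: x* = 6 + 1/3·(I − 6·p_x − 4·p_y)/p_x, and y* = 4 + 2/3·(…)/p_y.
Set x* = 6.8 in the demand function and solve for p_x: p_x = 10.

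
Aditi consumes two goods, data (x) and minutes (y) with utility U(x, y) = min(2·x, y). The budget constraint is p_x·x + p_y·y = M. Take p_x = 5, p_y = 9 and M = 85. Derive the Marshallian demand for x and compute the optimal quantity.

x* = 3.6957

Leontief preferences: the optimum is at the kink where x/1 = y/2, i.e. y = 2·x.
Budget: p_x·x + p_y·2·x = M, so (p_x + 2·p_y)·x = M.
Demand: x*(p_x,p_y,M) = M/(p_x + 2·p_y), y* = 2·M/(p_x + 2·p_y).
Here 5 + 2·9 = 23, giving x* = 3.6957.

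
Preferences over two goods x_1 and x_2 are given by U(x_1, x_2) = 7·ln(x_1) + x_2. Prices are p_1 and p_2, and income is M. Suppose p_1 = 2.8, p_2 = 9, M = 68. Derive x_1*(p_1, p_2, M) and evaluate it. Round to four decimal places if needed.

MU_x_1 = 7/x_1, MU_x_2 = 1. Tangency: 7/x_1 = p_1/p_2.
So x_1*(p_1,p_2) = 7·p_2/p_1, independent of income; and x_2* = (M − 7·p_2)/p_2.
At the given prices: x_1* = 7·9/2.8 = 22.5.

x_1* = 22.5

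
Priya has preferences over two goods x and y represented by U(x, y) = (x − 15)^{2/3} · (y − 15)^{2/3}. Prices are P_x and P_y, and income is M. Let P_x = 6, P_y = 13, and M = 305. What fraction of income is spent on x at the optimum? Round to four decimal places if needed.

share on x = 0.3279

MRS = (y−15)/(x−15). Tangency with P_x/P_y gives y−15 = (P_x/P_y)·(x−15).
After buying the subsistence bundle (15, 15), a share 0.5 of the remaining income goes to x: x* = 15 + 0.5·(M − 15P_x − 15P_y)/P_x.
Discretionary income = 305 − 15·6 − 15·13 = 20; x* = 15 + 0.5·20/6 = 16.6667; y* = 15 + 0.5·20/13 = 15.7692.
Expenditure on x: 6·16.6667 = 100; share = 0.3279.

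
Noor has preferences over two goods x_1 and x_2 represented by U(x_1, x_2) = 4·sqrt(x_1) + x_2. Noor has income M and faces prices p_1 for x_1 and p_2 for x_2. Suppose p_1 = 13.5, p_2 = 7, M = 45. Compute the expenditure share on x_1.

Set MRS = p_1/p_2: 2·x_1^(−1/2) = p_1/p_2.
Thus x_1* = (2·p_2/p_1)² — independent of M — with the rest of income spent on x_2.
Plugging in: x_1* = (2·7/13.5)² = 1.0754, x_2* = 4.3545.
Expenditure on x_1: 13.5·1.0754 = 14.5185; share = 0.3226.

share on x_1 = 0.3226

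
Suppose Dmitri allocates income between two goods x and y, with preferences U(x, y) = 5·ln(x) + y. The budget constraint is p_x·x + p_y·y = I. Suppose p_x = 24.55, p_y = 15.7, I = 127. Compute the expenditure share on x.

share on x = 0.6181

Set MRS = p_x/p_y: (5/x)/1 = p_x/p_y.
So x*(p_x,p_y) = 5·p_y/p_x, independent of income; and y* = (I − 5·p_y)/p_y.
At the given prices: x* = 5·15.7/24.55 = 3.1976, and y* = 3.0892.
Expenditure on x: 24.55·3.1976 = 78.5; share = 0.6181.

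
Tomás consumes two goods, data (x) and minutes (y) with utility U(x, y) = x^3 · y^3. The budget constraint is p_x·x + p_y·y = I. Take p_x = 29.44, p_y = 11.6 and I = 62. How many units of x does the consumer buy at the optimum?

x* = 1.053

MU_x/MU_y = (3·y)/(3·x); tangency sets this equal to p_x/p_y.
Rearranging, p_y·y = p_x·x. Substituting into the budget gives p_x·x·(1 + 1) = I.
Demand: x*(p_x,p_y,I) = 0.5·I/p_x and y* = 0.5·I/p_y.
At p_x=29.44, p_y=11.6, I=62: x* = 0.5·62/29.44 = 1.053.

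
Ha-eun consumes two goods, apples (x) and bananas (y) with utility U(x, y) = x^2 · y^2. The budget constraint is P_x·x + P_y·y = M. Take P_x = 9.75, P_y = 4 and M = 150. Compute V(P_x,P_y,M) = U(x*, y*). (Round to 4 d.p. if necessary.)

Demand: x*(P_x,P_y,M) = 0.5·M/P_x and y* = 0.5·M/P_y.
At P_x=9.75, P_y=4, M=150: x* = 0.5·150/9.75 = 7.6923, y* = 18.75.
Utility at the optimum: U(7.6923, 18.75) = 20802.5148.

V = 20802.5148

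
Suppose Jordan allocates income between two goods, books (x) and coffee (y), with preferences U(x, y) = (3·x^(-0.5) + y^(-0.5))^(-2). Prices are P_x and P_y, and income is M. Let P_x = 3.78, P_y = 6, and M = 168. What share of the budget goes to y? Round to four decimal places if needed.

From the CES first-order condition, 3·(y/x)^(1.5) = P_x/P_y.
Hence y/x = ((1/3)·P_x/P_y)^(1/(1.5)), i.e. raised to the 2/3 power.
Substitute y = (y/x)·x into the budget: x* = M/(P_x + P_y·(y/x)).
Numerically y/x = 0.353302, so x* = 168/(3.78 + 6·0.353302) = 28.4755 and y* = 0.353302·28.4755 = 10.0604.
Expenditure on y: 6·10.0604 = 60.3627; share = 0.3593.

share on y = 0.3593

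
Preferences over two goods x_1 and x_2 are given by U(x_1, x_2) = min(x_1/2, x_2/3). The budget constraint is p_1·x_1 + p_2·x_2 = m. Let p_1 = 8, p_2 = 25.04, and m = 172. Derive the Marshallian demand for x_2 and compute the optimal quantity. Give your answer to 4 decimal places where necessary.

x_2* = 5.6629

Leontief preferences: the optimum is at the kink where x_1/2 = x_2/3, i.e. x_2 = (3/2)·x_1.
Budget: p_1·x_1 + p_2·(3/2)·x_1 = m, so (2·p_1 + 3·p_2)·x_1 = 2·m.
Demand: x_1*(p_1,p_2,m) = 2·m/(2·p_1 + 3·p_2), x_2* = 3·m/(2·p_1 + 3·p_2).
Here 2·8 + 3·25.04 = 91.12, giving x_2* = 5.6629.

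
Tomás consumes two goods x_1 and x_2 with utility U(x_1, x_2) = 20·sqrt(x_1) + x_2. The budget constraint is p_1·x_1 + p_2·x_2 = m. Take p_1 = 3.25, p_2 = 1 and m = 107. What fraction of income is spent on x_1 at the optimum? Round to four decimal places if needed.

Solve: √x_1 = 10·p_2/p_1, so x_1*(p_1,p_2) = (10·p_2/p_1)², and x_2* = (m − p_1·x_1*)/p_2.
Plugging in: x_1* = (10·1/3.25)² = 9.4675, x_2* = 76.2308.
Expenditure on x_1: 3.25·9.4675 = 30.7692; share = 0.2876.

share on x_1 = 0.2876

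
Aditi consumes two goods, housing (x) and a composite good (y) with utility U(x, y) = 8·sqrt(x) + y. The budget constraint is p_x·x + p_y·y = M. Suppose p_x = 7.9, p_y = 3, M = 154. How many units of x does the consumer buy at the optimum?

Utility is quasi-linear in y; the FOC for x is 4/√x = p_x/p_y.
Solve: √x = 4·p_y/p_x, so x*(p_x,p_y) = (4·p_y/p_x)², and y* = (M − p_x·x*)/p_y.
Plugging in: x* = (4·3/7.9)² = 2.3073.

x* = 2.3073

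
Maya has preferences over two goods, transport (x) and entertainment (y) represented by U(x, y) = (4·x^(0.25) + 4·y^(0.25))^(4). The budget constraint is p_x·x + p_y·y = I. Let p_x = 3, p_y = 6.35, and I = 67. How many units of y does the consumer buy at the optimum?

From the CES first-order condition, (y/x)^(0.75) = p_x/p_y.
Hence y/x = (p_x/p_y)^(1/(0.75)), i.e. raised to the 4/3 power.
With the ratio pinned down, the budget gives x* = I/(p_x + p_y·(y/x)) and y* = (y/x)·x*.
Numerically y/x = 0.367957, so x* = 67/(3 + 6.35·0.367957) = 12.555 and y* = 0.367957·12.555 = 4.6197.

y* = 4.6197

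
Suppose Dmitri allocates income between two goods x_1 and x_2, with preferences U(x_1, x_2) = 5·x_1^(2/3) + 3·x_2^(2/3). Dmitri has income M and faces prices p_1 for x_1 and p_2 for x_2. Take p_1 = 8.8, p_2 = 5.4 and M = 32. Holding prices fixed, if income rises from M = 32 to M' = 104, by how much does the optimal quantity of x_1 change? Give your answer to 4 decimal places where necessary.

MRS = MU_x_1/MU_x_2 = (5/3)·(x_2/x_1)^(1/3). Set equal to p_1/p_2.
Hence x_2/x_1 = ((3/5)·p_1/p_2)^(1/(1/3)), i.e. raised to the 3 power.
Substitute x_2 = (x_2/x_1)·x_1 into the budget: x_1* = M/(p_1 + p_2·(x_2/x_1)).
Numerically x_2/x_1 = 0.934804, so x_1* = 32/(8.8 + 5.4·0.934804) = 2.3108.
At M' = 104: x_1* = 7.5101. Change: 7.5101 − 2.3108 = 5.1993.

Δx_1* = 5.1993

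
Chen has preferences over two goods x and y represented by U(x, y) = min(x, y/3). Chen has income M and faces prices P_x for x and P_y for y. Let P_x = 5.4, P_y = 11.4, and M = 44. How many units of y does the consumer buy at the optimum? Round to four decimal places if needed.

With perfect complements, no substitution: consume in ratio x:y = 1:3.
Budget: P_x·x + P_y·3·x = M, so (P_x + 3·P_y)·x = M.
Demand: x*(P_x,P_y,M) = M/(P_x + 3·P_y), y* = 3·M/(P_x + 3·P_y).
Here 5.4 + 3·11.4 = 39.6, giving y* = 3.3333.

y* = 3.3333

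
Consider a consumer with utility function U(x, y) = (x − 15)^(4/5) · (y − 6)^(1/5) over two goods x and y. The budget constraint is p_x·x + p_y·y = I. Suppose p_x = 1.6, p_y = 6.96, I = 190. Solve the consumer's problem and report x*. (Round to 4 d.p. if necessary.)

Substituting into the budget: x* = 15 + 0.8·(I − 15·p_x − 6·p_y)/p_x, and y* = 6 + 0.2·(…)/p_y.
Discretionary income = 190 − 15·1.6 − 6·6.96 = 124.24; x* = 15 + 0.8·124.24/1.6 = 77.12.

x* = 77.12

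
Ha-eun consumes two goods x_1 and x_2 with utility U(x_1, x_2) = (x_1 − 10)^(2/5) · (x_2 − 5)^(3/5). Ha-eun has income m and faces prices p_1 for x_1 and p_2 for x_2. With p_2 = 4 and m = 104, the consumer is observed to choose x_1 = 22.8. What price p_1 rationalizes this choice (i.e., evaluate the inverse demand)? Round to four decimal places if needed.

p_1 = 2

This is Cobb-Douglas in (x_1−10, x_2−5): tangency gives 0.4·p_2·(x_2−5) = 0.6·p_1·(x_1−10).
Substituting into the budget: x_1* = 10 + 0.4·(m − 10·p_1 − 5·p_2)/p_1, and x_2* = 5 + 0.6·(…)/p_2.
Set x_1* = 22.8 in the demand function and solve for p_1: p_1 = 2.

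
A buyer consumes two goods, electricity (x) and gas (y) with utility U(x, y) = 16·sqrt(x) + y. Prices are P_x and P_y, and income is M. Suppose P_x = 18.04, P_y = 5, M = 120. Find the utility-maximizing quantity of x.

Utility is quasi-linear in y; the FOC for x is 8/√x = P_x/P_y.
Thus x* = (8·P_y/P_x)² — independent of M — with the rest of income spent on y.
Plugging in: x* = (8·5/18.04)² = 4.9164.

x* = 4.9164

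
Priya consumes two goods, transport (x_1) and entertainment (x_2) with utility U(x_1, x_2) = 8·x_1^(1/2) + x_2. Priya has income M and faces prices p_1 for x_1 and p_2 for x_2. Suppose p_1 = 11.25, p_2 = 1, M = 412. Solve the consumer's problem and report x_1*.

Solve: √x_1 = 4·p_2/p_1, so x_1*(p_1,p_2) = (4·p_2/p_1)², and x_2* = (M − p_1·x_1*)/p_2.
Plugging in: x_1* = (4·1/11.25)² = 0.1264.

x_1* = 0.1264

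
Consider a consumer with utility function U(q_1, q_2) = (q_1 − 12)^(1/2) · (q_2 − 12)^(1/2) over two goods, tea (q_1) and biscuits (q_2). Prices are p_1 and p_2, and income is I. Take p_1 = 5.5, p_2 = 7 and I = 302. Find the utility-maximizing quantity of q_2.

Substituting into the budget: q_1* = 12 + 0.5·(I − 12·p_1 − 12·p_2)/p_1, and q_2* = 12 + 0.5·(…)/p_2.
Discretionary income = 302 − 12·5.5 − 12·7 = 152; q_2* = 12 + 0.5·152/7 = 22.8571.

q_2* = 22.8571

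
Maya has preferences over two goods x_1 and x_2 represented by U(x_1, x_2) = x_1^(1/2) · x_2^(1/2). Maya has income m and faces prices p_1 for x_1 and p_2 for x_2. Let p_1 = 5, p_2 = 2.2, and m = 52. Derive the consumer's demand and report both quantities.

x_1* = 5.2, x_2* = 11.8182

At p_1=5, p_2=2.2, m=52: x_1* = 0.5·52/5 = 5.2, x_2* = 11.8182.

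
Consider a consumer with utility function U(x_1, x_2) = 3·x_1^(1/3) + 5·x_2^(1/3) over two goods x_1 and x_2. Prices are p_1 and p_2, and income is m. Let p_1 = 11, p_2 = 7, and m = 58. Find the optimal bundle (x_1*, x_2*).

MRS = MU_x_1/MU_x_2 = (3/5)·(x_2/x_1)^(2/3). Set equal to p_1/p_2.
Solve for the ratio: x_2/x_1 = [(5/3)·p_1/p_2]^(1.5).
With the ratio pinned down, the budget gives x_1* = m/(p_1 + p_2·(x_2/x_1)) and x_2* = (x_2/x_1)·x_1*.
Numerically x_2/x_1 = 4.238528, so x_1* = 58/(11 + 7·4.238528) = 1.4261 and x_2* = 4.238528·1.4261 = 6.0447.

x_1* = 1.4261, x_2* = 6.0447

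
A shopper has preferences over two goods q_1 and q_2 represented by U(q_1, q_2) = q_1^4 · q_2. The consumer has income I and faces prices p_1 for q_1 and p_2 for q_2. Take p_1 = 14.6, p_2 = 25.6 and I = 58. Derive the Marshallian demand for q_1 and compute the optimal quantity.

q_1* = 3.1781

MU_q_1/MU_q_2 = (4·q_2)/(q_1); tangency sets this equal to p_1/p_2.
Rearranging, p_2·q_2 = (1/4)·p_1·q_1. Substituting into the budget gives p_1·q_1·(1 + (1/4)) = I.
Demand: q_1*(p_1,p_2,I) = 0.8·I/p_1 and q_2* = 0.2·I/p_2.
At p_1=14.6, p_2=25.6, I=58: q_1* = 0.8·58/14.6 = 3.1781.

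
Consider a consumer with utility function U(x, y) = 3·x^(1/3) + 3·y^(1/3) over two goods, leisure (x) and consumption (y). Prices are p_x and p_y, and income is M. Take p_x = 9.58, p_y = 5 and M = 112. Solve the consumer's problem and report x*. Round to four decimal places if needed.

MRS = MU_x/MU_y = (y/x)^(2/3). Set equal to p_x/p_y.
Hence y/x = (p_x/p_y)^(1/(2/3)), i.e. raised to the 1.5 power.
Substitute y = (y/x)·x into the budget: x* = M/(p_x + p_y·(y/x)).
Numerically y/x = 2.652121, so x* = 112/(9.58 + 5·2.652121) = 4.9035.

x* = 4.9035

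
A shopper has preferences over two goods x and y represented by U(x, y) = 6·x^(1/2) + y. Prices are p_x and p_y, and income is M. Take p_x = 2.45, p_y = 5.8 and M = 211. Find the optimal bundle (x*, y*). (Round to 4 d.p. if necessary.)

x* = 50.439, y* = 15.0732

Set MRS = p_x/p_y: 3·x^(−1/2) = p_x/p_y.
Thus x* = (3·p_y/p_x)² — independent of M — with the rest of income spent on y.
Plugging in: x* = (3·5.8/2.45)² = 50.439, y* = 15.0732.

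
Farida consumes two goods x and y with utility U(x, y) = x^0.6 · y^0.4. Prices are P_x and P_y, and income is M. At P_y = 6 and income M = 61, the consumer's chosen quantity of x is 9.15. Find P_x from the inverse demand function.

P_x = 4

The MRS is (3/2)·y/x. Set MRS = P_x/P_y.
So 0.6·P_y·y = 0.4·P_x·x; combined with the budget, a share 0.6 of income goes to x.
Demand: x*(P_x,P_y,M) = 0.6·M/P_x and y* = 0.4·M/P_y.
Set x* = 9.15 in the demand function and solve for P_x: P_x = 4.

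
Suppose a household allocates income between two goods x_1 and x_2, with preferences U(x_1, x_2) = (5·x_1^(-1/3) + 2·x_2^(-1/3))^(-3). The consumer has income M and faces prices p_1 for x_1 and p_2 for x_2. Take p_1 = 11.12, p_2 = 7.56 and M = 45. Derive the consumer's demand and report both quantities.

MU_x_1 ∝ 5·x_1^(-4/3), MU_x_2 ∝ 2·x_2^(-4/3), so MRS = (5/2)·(x_2/x_1)^(4/3) = p_1/p_2.
Hence x_2/x_1 = ((2/5)·p_1/p_2)^(1/(4/3)), i.e. raised to the 0.75 power.
With the ratio pinned down, the budget gives x_1* = M/(p_1 + p_2·(x_2/x_1)) and x_2* = (x_2/x_1)·x_1*.
Numerically x_2/x_1 = 0.671788, so x_1* = 45/(11.12 + 7.56·0.671788) = 2.778 and x_2* = 0.671788·2.778 = 1.8662.

x_1* = 2.778, x_2* = 1.8662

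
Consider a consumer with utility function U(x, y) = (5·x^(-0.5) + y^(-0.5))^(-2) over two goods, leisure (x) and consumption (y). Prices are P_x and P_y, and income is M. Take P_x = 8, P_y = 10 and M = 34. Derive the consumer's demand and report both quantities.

x* = 3.1058, y* = 0.9154

Substitute y = (y/x)·x into the budget: x* = M/(P_x + P_y·(y/x)).
Numerically y/x = 0.294723, so x* = 34/(8 + 10·0.294723) = 3.1058 and y* = 0.294723·3.1058 = 0.9154.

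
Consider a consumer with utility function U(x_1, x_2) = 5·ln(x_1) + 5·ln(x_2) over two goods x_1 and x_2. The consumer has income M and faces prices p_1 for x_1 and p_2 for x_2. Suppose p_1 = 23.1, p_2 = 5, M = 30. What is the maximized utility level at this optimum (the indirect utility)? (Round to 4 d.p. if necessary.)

The MRS is x_2/x_1. Set MRS = p_1/p_2.
Rearranging, p_2·x_2 = p_1·x_1. Substituting into the budget gives p_1·x_1·(1 + 1) = M.
Demand: x_1*(p_1,p_2,M) = 0.5·M/p_1 and x_2* = 0.5·M/p_2.
At p_1=23.1, p_2=5, M=30: x_1* = 0.5·30/23.1 = 0.6494, x_2* = 3.
Utility at the optimum: U(0.6494, 3) = 3.3341.

V = 3.3341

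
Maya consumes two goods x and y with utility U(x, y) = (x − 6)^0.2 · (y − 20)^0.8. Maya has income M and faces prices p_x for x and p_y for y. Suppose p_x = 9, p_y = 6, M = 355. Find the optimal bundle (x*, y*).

MRS = (1/4)·(y−20)/(x−6). Tangency with p_x/p_y gives y−20 = 4·(p_x/p_y)·(x−6).
After buying the subsistence bundle (6, 20), a share 0.2 of the remaining income goes to x: x* = 6 + 0.2·(M − 6p_x − 20p_y)/p_x.
Discretionary income = 355 − 6·9 − 20·6 = 181; x* = 6 + 0.2·181/9 = 10.0222; y* = 20 + 0.8·181/6 = 44.1333.

x* = 10.0222, y* = 44.1333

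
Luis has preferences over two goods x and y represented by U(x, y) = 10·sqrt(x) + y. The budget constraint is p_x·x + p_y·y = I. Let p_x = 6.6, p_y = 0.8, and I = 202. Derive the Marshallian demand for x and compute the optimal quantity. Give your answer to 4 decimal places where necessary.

x* = 0.3673

Set MRS = p_x/p_y: 5·x^(−1/2) = p_x/p_y.
Thus x* = (5·p_y/p_x)² — independent of I — with the rest of income spent on y.
Plugging in: x* = (5·0.8/6.6)² = 0.3673.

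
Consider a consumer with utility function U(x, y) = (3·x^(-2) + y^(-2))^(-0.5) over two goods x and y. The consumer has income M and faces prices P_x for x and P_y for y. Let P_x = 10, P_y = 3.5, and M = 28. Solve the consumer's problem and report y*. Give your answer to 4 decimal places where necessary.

MRS = MU_x/MU_y = 3·(y/x)^(3). Set equal to P_x/P_y.
Solve for the ratio: y/x = [(1/3)·P_x/P_y]^(1/3).
With the ratio pinned down, the budget gives x* = M/(P_x + P_y·(y/x)) and y* = (y/x)·x*.
Numerically y/x = 0.983868, so x* = 28/(10 + 3.5·0.983868) = 2.0828 and y* = 0.983868·2.0828 = 2.0492.

y* = 2.0492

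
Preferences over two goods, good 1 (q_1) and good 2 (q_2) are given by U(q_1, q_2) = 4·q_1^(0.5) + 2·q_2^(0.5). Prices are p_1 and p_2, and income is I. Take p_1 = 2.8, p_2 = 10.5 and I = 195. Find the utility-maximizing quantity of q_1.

q_1* = 65.2902

From the CES first-order condition, 2·(q_2/q_1)^(0.5) = p_1/p_2.
Solve for the ratio: q_2/q_1 = [(1/2)·p_1/p_2]^(2).
Substitute q_2 = (q_2/q_1)·q_1 into the budget: q_1* = I/(p_1 + p_2·(q_2/q_1)).
Numerically q_2/q_1 = 0.017778, so q_1* = 195/(2.8 + 10.5·0.017778) = 65.2902.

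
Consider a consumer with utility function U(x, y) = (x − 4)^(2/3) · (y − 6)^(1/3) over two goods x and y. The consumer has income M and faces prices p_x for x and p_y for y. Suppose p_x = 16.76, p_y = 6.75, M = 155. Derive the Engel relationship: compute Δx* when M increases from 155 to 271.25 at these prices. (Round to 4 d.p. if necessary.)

Δx* = 4.6241

Let x' = x−4, y' = y−6. MRS = 2·y'/x' = p_x/p_y.
After buying the subsistence bundle (4, 6), a share 2/3 of the remaining income goes to x: x* = 4 + 2/3·(M − 4p_x − 6p_y)/p_x.
Discretionary income = 155 − 4·16.76 − 6·6.75 = 47.46; x* = 4 + 2/3·47.46/16.76 = 5.8878.
At M' = 271.25: x* = 10.5119. Change: 10.5119 − 5.8878 = 4.6241.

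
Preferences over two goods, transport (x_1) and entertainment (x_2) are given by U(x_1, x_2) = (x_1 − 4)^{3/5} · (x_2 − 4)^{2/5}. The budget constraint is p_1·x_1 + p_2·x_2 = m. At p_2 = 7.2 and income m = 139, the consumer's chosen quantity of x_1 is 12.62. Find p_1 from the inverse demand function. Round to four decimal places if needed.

This is Cobb-Douglas in (x_1−4, x_2−4): tangency gives 0.6·p_2·(x_2−4) = 0.4·p_1·(x_1−4).
After buying the subsistence bundle (4, 4), a share 0.6 of the remaining income goes to x_1: x_1* = 4 + 0.6·(m − 4p_1 − 4p_2)/p_1.
Set x_1* = 12.62 in the demand function and solve for p_1: p_1 = 6.

p_1 = 6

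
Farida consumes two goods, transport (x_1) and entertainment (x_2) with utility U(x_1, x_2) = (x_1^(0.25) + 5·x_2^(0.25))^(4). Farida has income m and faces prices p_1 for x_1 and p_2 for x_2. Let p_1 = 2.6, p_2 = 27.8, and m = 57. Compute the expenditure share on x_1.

share on x_1 = 0.2049

From the CES first-order condition, (1/5)·(x_2/x_1)^(0.75) = p_1/p_2.
Hence x_2/x_1 = (5·p_1/p_2)^(1/(0.75)), i.e. raised to the 4/3 power.
With the ratio pinned down, the budget gives x_1* = m/(p_1 + p_2·(x_2/x_1)) and x_2* = (x_2/x_1)·x_1*.
Numerically x_2/x_1 = 0.362965, so x_1* = 57/(2.6 + 27.8·0.362965) = 4.4916 and x_2* = 0.362965·4.4916 = 1.6303.
Expenditure on x_1: 2.6·4.4916 = 11.6781; share = 0.2049.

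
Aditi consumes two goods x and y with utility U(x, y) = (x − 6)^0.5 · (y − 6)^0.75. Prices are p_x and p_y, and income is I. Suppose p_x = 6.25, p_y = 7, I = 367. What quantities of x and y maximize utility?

Let x' = x−6, y' = y−6. MRS = (2/3)·y'/x' = p_x/p_y.
After buying the subsistence bundle (6, 6), a share 0.4 of the remaining income goes to x: x* = 6 + 0.4·(I − 6p_x − 6p_y)/p_x.
Discretionary income = 367 − 6·6.25 − 6·7 = 287.5; x* = 6 + 0.4·287.5/6.25 = 24.4; y* = 6 + 0.6·287.5/7 = 30.6429.

x* = 24.4, y* = 30.6429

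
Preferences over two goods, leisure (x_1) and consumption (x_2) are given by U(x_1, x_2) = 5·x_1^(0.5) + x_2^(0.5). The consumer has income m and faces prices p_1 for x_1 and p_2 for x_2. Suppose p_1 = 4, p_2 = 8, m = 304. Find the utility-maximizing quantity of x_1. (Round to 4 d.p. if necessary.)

From the CES first-order condition, 5·(x_2/x_1)^(0.5) = p_1/p_2.
Solve for the ratio: x_2/x_1 = [(1/5)·p_1/p_2]^(2).
With the ratio pinned down, the budget gives x_1* = m/(p_1 + p_2·(x_2/x_1)) and x_2* = (x_2/x_1)·x_1*.
Numerically x_2/x_1 = 0.01, so x_1* = 304/(4 + 8·0.01) = 74.5098.

x_1* = 74.5098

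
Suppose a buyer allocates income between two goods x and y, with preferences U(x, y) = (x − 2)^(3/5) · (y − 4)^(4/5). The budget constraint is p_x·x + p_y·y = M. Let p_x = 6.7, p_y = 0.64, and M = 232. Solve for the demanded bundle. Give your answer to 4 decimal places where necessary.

MRS = (3/4)·(y−4)/(x−2). Tangency with p_x/p_y gives y−4 = (4/3)·(p_x/p_y)·(x−2).
Substituting into the budget: x* = 2 + 3/7·(M − 2·p_x − 4·p_y)/p_x, and y* = 4 + 4/7·(…)/p_y.
Discretionary income = 232 − 2·6.7 − 4·0.64 = 216.04; x* = 2 + 3/7·216.04/6.7 = 15.8192; y* = 4 + 4/7·216.04/0.64 = 196.8929.

x* = 15.8192, y* = 196.8929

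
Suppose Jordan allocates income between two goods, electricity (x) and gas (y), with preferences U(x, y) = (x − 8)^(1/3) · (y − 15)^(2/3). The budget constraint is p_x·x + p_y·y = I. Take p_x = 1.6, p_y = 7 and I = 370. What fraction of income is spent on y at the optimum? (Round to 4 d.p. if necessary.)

share on y = 0.7382

Let x' = x−8, y' = y−15. MRS = (1/2)·y'/x' = p_x/p_y.
Substituting into the budget: x* = 8 + 1/3·(I − 8·p_x − 15·p_y)/p_x, and y* = 15 + 2/3·(…)/p_y.
Discretionary income = 370 − 8·1.6 − 15·7 = 252.2; x* = 8 + 1/3·252.2/1.6 = 60.5417; y* = 15 + 2/3·252.2/7 = 39.019.
Expenditure on y: 7·39.019 = 273.1333; share = 0.7382.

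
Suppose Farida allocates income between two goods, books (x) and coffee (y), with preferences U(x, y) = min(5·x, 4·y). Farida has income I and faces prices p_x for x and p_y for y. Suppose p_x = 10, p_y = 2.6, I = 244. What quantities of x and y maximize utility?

x* = 18.4151, y* = 23.0189

Leontief preferences: the optimum is at the kink where x/4 = y/5, i.e. y = (5/4)·x.
Budget: p_x·x + p_y·(5/4)·x = I, so (4·p_x + 5·p_y)·x = 4·I.
Demand: x*(p_x,p_y,I) = 4·I/(4·p_x + 5·p_y), y* = 5·I/(4·p_x + 5·p_y).
Here 4·10 + 5·2.6 = 53, giving x* = 18.4151 and y* = 23.0189.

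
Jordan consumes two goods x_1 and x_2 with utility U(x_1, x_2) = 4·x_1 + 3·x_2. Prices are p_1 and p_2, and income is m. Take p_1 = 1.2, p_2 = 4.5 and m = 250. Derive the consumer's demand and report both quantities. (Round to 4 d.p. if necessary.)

Numerically: x_1* = 208.3333, x_2* = 0.

x_1* = 208.3333, x_2* = 0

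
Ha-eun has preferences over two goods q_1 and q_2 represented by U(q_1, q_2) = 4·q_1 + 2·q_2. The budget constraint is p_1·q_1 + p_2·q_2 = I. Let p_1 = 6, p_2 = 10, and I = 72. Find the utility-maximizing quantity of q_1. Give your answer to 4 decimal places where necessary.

Linear utility — the consumer picks whichever good has higher MU/price: 4/6 = 0.6667 vs 2/10 = 0.2.
q_1 gives more utility per dollar, so spend all income on q_1: q_1* = I/p_1, q_2* = 0.
Numerically: q_1* = 12, q_2* = 0.

q_1* = 12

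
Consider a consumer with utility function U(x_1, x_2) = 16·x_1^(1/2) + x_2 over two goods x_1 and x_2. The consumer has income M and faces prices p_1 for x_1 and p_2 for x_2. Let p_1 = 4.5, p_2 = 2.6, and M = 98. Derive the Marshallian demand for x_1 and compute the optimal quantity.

MU_x_1 = 8/√x_1, MU_x_2 = 1. Tangency: 8/√x_1 = p_1/p_2.
Thus x_1* = (8·p_2/p_1)² — independent of M — with the rest of income spent on x_2.
Plugging in: x_1* = (8·2.6/4.5)² = 21.3649.

x_1* = 21.3649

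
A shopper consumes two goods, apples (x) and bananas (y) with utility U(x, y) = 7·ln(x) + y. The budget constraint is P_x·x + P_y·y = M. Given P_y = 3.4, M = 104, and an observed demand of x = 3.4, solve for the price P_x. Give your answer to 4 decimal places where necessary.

Set MRS = P_x/P_y: (7/x)/1 = P_x/P_y.
So x*(P_x,P_y) = 7·P_y/P_x, independent of income; and y* = (M − 7·P_y)/P_y.
Set x* = 3.4 in the demand function and solve for P_x: P_x = 7.

P_x = 7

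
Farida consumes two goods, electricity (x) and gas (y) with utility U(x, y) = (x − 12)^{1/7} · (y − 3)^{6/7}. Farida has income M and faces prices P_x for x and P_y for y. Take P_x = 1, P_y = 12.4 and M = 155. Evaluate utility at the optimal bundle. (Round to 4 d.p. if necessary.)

V = 8.1125

This is Cobb-Douglas in (x−12, y−3): tangency gives 1/7·P_y·(y−3) = 6/7·P_x·(x−12).
After buying the subsistence bundle (12, 3), a share 1/7 of the remaining income goes to x: x* = 12 + 1/7·(M − 12P_x − 3P_y)/P_x.
Discretionary income = 155 − 12·1 − 3·12.4 = 105.8; x* = 12 + 1/7·105.8/1 = 27.1143; y* = 3 + 6/7·105.8/12.4 = 10.3134.
Utility at the optimum: U(27.1143, 10.3134) = 8.1125.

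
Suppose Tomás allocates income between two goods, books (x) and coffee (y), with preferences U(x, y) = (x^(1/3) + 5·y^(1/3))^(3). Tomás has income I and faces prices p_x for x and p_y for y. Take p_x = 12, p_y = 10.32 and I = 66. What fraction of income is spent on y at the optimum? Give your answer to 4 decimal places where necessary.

From the CES first-order condition, (1/5)·(y/x)^(2/3) = p_x/p_y.
Solve for the ratio: y/x = [5·p_x/p_y]^(1.5).
Substitute y = (y/x)·x into the budget: x* = I/(p_x + p_y·(y/x)).
Numerically y/x = 14.018687, so x* = 66/(12 + 10.32·14.018687) = 0.4213 and y* = 14.018687·0.4213 = 5.9055.
Expenditure on y: 10.32·5.9055 = 60.9449; share = 0.9234.

share on y = 0.9234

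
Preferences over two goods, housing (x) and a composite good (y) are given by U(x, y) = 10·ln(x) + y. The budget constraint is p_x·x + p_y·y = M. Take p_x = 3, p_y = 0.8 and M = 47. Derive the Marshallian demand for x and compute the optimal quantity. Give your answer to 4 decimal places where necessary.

MU_x = 10/x, MU_y = 1. Tangency: 10/x = p_x/p_y.
So x*(p_x,p_y) = 10·p_y/p_x, independent of income; and y* = (M − 10·p_y)/p_y.
At the given prices: x* = 10·0.8/3 = 2.6667.

x* = 2.6667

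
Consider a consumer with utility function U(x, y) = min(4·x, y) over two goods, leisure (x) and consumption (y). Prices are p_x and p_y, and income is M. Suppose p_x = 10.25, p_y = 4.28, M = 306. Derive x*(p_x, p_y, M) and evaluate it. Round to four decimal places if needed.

Leontief preferences: the optimum is at the kink where x/1 = y/4, i.e. y = 4·x.
Budget: p_x·x + p_y·4·x = M, so (p_x + 4·p_y)·x = M.
Demand: x*(p_x,p_y,M) = M/(p_x + 4·p_y), y* = 4·M/(p_x + 4·p_y).
Here 10.25 + 4·4.28 = 27.37, giving x* = 11.1801.

x* = 11.1801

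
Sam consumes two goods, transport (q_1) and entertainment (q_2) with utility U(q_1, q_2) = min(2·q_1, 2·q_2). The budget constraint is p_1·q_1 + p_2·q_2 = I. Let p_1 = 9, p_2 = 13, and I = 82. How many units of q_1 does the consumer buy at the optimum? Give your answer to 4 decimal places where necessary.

Leontief preferences: the optimum is at the kink where q_1/2 = q_2/2, i.e. q_2 = q_1.
Budget: p_1·q_1 + p_2·q_1 = I, so (2·p_1 + 2·p_2)·q_1 = 2·I.
Demand: q_1*(p_1,p_2,I) = 2·I/(2·p_1 + 2·p_2), q_2* = 2·I/(2·p_1 + 2·p_2).
Here 2·9 + 2·13 = 44, giving q_1* = 3.7273.

q_1* = 3.7273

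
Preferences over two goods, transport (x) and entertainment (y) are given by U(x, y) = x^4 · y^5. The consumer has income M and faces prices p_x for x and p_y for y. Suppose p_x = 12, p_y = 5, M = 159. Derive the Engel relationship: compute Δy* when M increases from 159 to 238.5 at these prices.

Δy* = 8.8333

MU_x/MU_y = (4·y)/(5·x); tangency sets this equal to p_x/p_y.
Rearranging, p_y·y = (5/4)·p_x·x. Substituting into the budget gives p_x·x·(1 + (5/4)) = M.
Demand: x*(p_x,p_y,M) = 4/9·M/p_x and y* = 5/9·M/p_y.
At p_x=12, p_y=5, M=159: y* = 5/9·159/5 = 17.6667.
At M' = 238.5: y* = 26.5. Change: 26.5 − 17.6667 = 8.8333.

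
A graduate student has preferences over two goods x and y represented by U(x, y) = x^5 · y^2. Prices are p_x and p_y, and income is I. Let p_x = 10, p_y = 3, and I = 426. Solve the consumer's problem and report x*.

x* = 30.4286

Demand: x*(p_x,p_y,I) = 5/7·I/p_x and y* = 2/7·I/p_y.
At p_x=10, p_y=3, I=426: x* = 5/7·426/10 = 30.4286.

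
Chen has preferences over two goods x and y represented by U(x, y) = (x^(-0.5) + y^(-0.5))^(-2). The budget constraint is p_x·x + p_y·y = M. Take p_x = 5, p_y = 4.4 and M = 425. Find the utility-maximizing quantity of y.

y* = 47.2666

Numerically y/x = 1.088959, so x* = 425/(5 + 4.4·1.088959) = 43.4053 and y* = 1.088959·43.4053 = 47.2666.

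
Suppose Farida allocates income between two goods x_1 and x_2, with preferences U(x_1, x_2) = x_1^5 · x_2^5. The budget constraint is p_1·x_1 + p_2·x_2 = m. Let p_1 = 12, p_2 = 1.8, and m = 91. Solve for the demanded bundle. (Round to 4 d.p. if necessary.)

x_1* = 3.7917, x_2* = 25.2778

The MRS is x_2/x_1. Set MRS = p_1/p_2.
Rearranging, p_2·x_2 = p_1·x_1. Substituting into the budget gives p_1·x_1·(1 + 1) = m.
Demand: x_1*(p_1,p_2,m) = 0.5·m/p_1 and x_2* = 0.5·m/p_2.
At p_1=12, p_2=1.8, m=91: x_1* = 0.5·91/12 = 3.7917, x_2* = 25.2778.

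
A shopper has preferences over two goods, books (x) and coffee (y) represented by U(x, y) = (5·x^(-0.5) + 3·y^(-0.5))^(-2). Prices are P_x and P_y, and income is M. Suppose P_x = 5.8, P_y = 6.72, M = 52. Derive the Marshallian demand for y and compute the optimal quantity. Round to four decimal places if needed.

y* = 3.3091

Substitute y = (y/x)·x into the budget: x* = M/(P_x + P_y·(y/x)).
Numerically y/x = 0.644872, so x* = 52/(5.8 + 6.72·0.644872) = 5.1315 and y* = 0.644872·5.1315 = 3.3091.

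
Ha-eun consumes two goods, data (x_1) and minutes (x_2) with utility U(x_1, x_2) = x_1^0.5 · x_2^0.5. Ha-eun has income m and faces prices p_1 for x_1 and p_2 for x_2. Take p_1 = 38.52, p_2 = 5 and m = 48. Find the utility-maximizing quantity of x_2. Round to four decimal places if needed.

x_2* = 4.8

The MRS is x_2/x_1. Set MRS = p_1/p_2.
Rearranging, p_2·x_2 = p_1·x_1. Substituting into the budget gives p_1·x_1·(1 + 1) = m.
Demand: x_1*(p_1,p_2,m) = 0.5·m/p_1 and x_2* = 0.5·m/p_2.
At p_1=38.52, p_2=5, m=48: x_2* = 0.5·48/5 = 4.8.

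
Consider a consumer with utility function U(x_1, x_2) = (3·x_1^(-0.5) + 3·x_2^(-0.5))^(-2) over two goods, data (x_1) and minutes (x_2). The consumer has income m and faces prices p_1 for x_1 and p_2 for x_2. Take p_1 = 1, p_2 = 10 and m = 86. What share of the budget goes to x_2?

MRS = MU_x_1/MU_x_2 = (x_2/x_1)^(1.5). Set equal to p_1/p_2.
Hence x_2/x_1 = (p_1/p_2)^(1/(1.5)), i.e. raised to the 2/3 power.
Substitute x_2 = (x_2/x_1)·x_1 into the budget: x_1* = m/(p_1 + p_2·(x_2/x_1)).
Numerically x_2/x_1 = 0.215443, so x_1* = 86/(1 + 10·0.215443) = 27.2632 and x_2* = 0.215443·27.2632 = 5.8737.
Expenditure on x_2: 10·5.8737 = 58.7368; share = 0.683.

share on x_2 = 0.683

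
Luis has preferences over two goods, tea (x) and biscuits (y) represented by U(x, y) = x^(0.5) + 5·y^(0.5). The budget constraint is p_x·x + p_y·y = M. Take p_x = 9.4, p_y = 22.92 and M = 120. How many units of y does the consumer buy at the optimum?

y* = 4.7703

From the CES first-order condition, (1/5)·(y/x)^(0.5) = p_x/p_y.
Solve for the ratio: y/x = [5·p_x/p_y]^(2).
With the ratio pinned down, the budget gives x* = M/(p_x + p_y·(y/x)) and y* = (y/x)·x*.
Numerically y/x = 4.205005, so x* = 120/(9.4 + 22.92·4.205005) = 1.1344 and y* = 4.205005·1.1344 = 4.7703.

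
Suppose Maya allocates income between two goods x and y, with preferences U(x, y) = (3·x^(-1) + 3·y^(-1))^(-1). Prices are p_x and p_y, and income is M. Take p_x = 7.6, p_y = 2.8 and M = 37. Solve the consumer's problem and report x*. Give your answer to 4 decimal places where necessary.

MU_x ∝ 3·x^(-2), MU_y ∝ 3·y^(-2), so MRS = (y/x)^(2) = p_x/p_y.
Hence y/x = (p_x/p_y)^(1/(2)), i.e. raised to the 0.5 power.
With the ratio pinned down, the budget gives x* = M/(p_x + p_y·(y/x)) and y* = (y/x)·x*.
Numerically y/x = 1.647509, so x* = 37/(7.6 + 2.8·1.647509) = 3.0296.

x* = 3.0296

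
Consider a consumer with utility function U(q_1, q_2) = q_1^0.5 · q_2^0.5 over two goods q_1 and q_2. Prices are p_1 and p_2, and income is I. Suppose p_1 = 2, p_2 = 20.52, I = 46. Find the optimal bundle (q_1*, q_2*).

q_1* = 11.5, q_2* = 1.1209

The MRS is q_2/q_1. Set MRS = p_1/p_2.
Rearranging, p_2·q_2 = p_1·q_1. Substituting into the budget gives p_1·q_1·(1 + 1) = I.
Demand: q_1*(p_1,p_2,I) = 0.5·I/p_1 and q_2* = 0.5·I/p_2.
At p_1=2, p_2=20.52, I=46: q_1* = 0.5·46/2 = 11.5, q_2* = 1.1209.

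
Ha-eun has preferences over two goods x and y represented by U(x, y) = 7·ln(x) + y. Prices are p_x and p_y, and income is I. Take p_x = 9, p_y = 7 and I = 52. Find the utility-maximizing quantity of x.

x* = 5.4444

MU_x = 7/x, MU_y = 1. Tangency: 7/x = p_x/p_y.
So x*(p_x,p_y) = 7·p_y/p_x, independent of income; and y* = (I − 7·p_y)/p_y.
At the given prices: x* = 7·7/9 = 5.4444.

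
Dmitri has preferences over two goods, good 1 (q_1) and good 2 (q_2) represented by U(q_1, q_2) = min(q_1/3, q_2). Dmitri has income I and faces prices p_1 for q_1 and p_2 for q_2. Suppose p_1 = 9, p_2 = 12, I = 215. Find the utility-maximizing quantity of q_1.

q_1* = 16.5385

With perfect complements, no substitution: consume in ratio q_1:q_2 = 3:1.
Budget: p_1·q_1 + p_2·(1/3)·q_1 = I, so (3·p_1 + p_2)·q_1 = 3·I.
Demand: q_1*(p_1,p_2,I) = 3·I/(3·p_1 + p_2), q_2* = I/(3·p_1 + p_2).
Here 3·9 + 12 = 39, giving q_1* = 16.5385.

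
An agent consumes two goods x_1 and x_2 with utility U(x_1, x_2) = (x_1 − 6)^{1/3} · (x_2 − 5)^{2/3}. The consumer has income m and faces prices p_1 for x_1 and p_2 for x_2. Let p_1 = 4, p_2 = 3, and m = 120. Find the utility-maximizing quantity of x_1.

MRS = (1/2)·(x_2−5)/(x_1−6). Tangency with p_1/p_2 gives x_2−5 = 2·(p_1/p_2)·(x_1−6).
After buying the subsistence bundle (6, 5), a share 1/3 of the remaining income goes to x_1: x_1* = 6 + 1/3·(m − 6p_1 − 5p_2)/p_1.
Discretionary income = 120 − 6·4 − 5·3 = 81; x_1* = 6 + 1/3·81/4 = 12.75.

x_1* = 12.75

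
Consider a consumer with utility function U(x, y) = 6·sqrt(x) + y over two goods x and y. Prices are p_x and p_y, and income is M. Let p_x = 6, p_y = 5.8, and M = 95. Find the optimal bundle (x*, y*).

x* = 8.41, y* = 7.6793

Utility is quasi-linear in y; the FOC for x is 3/√x = p_x/p_y.
Solve: √x = 3·p_y/p_x, so x*(p_x,p_y) = (3·p_y/p_x)², and y* = (M − p_x·x*)/p_y.
Plugging in: x* = (3·5.8/6)² = 8.41, y* = 7.6793.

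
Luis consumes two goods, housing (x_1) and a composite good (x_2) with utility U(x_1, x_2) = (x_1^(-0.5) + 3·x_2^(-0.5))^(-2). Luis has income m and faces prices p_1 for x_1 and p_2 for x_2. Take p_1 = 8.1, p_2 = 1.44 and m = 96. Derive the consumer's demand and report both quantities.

MU_x_1 ∝ x_1^(-1.5), MU_x_2 ∝ 3·x_2^(-1.5), so MRS = (1/3)·(x_2/x_1)^(1.5) = p_1/p_2.
Hence x_2/x_1 = (3·p_1/p_2)^(1/(1.5)), i.e. raised to the 2/3 power.
Substitute x_2 = (x_2/x_1)·x_1 into the budget: x_1* = m/(p_1 + p_2·(x_2/x_1)).
Numerically x_2/x_1 = 6.57904, so x_1* = 96/(8.1 + 1.44·6.57904) = 5.4627 and x_2* = 6.57904·5.4627 = 35.9391.

x_1* = 5.4627, x_2* = 35.9391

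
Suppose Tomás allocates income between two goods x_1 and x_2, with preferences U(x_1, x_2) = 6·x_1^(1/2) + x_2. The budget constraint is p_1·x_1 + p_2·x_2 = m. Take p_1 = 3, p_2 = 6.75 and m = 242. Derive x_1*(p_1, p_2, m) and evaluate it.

MU_x_1 = 3/√x_1, MU_x_2 = 1. Tangency: 3/√x_1 = p_1/p_2.
Solve: √x_1 = 3·p_2/p_1, so x_1*(p_1,p_2) = (3·p_2/p_1)², and x_2* = (m − p_1·x_1*)/p_2.
Plugging in: x_1* = (3·6.75/3)² = 45.5625.

x_1* = 45.5625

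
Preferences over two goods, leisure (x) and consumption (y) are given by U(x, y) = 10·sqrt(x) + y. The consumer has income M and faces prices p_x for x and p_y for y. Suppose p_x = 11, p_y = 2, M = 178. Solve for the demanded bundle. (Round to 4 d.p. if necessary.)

x* = 0.8264, y* = 84.4545

Utility is quasi-linear in y; the FOC for x is 5/√x = p_x/p_y.
Solve: √x = 5·p_y/p_x, so x*(p_x,p_y) = (5·p_y/p_x)², and y* = (M − p_x·x*)/p_y.
Plugging in: x* = (5·2/11)² = 0.8264, y* = 84.4545.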